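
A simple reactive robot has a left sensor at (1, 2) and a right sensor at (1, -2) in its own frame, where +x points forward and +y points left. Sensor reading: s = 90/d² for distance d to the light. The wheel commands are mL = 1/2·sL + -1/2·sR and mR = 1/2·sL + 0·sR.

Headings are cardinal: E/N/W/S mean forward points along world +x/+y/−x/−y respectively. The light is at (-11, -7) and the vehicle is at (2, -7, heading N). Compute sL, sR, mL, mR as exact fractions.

left sensor world pos  = (0, -6); dL² = 122
right sensor world pos = (4, -6); dR² = 226
sL = 90/122 = 45/61
sR = 90/226 = 45/113
mL = 1/2·sL + -1/2·sR = 1170/6893
mR = 1/2·sL + 0·sR = 45/122

45/61 45/113 1170/6893 45/122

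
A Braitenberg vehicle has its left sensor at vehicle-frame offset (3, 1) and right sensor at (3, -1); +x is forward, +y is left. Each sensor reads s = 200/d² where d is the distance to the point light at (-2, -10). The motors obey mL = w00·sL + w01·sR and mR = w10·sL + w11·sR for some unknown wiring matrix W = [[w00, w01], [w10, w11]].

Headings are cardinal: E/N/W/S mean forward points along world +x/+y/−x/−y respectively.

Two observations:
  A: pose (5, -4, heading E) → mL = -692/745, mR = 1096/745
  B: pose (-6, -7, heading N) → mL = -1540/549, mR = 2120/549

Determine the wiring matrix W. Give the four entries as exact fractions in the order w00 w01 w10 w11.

obs A: pose=(5,-4,E) → sL=200/149, sR=8/5, mL=-692/745, mR=1096/745
obs B: pose=(-6,-7,N) → sL=200/61, sR=40/9, mL=-1540/549, mR=2120/549
sensor matrix S = [[200/149, 8/5], [200/61, 40/9]]; det S = 58880/81801
solve [mL_A; mL_B] = S·[w00; w01] and [mR_A; mR_B] = S·[w10; w11]:
  w00 = 1/2, w01 = -1, w10 = 1/2, w11 = 1/2

1/2 -1 1/2 1/2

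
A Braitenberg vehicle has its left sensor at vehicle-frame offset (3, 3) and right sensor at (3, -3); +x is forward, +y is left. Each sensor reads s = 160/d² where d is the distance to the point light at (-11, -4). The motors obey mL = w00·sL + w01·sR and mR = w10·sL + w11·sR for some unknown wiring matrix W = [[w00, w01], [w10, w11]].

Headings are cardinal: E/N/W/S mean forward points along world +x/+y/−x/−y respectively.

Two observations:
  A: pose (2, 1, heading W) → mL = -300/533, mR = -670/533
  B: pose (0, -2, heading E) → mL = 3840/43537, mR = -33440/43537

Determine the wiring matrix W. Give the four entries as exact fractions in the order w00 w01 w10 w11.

-1 1 -1/2 -1/2

obs A: pose=(2,1,W) → sL=20/13, sR=40/41, mL=-300/533, mR=-670/533
obs B: pose=(0,-2,E) → sL=160/221, sR=160/197, mL=3840/43537, mR=-33440/43537
sensor matrix S = [[20/13, 40/41], [160/221, 160/197]]; det S = 969600/1785017
solve [mL_A; mL_B] = S·[w00; w01] and [mR_A; mR_B] = S·[w10; w11]:
  w00 = -1, w01 = 1, w10 = -1/2, w11 = -1/2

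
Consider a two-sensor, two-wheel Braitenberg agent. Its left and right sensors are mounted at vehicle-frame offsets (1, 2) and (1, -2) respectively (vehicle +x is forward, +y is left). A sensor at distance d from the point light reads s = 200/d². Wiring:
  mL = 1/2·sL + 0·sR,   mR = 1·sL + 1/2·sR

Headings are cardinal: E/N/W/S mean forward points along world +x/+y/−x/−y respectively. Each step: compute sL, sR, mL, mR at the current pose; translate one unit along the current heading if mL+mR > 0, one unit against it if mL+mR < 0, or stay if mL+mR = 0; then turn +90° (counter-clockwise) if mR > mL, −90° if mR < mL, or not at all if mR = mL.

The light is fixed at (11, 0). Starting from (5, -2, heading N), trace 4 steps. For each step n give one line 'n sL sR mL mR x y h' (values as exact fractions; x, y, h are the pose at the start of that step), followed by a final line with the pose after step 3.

0 40/13 200/17 20/13 1980/221 5 -2 N
1 100/29 4 50/29 158/29 5 -1 W
2 200/29 40/17 100/29 3980/493 4 -1 S
3 50/9 50/13 25/9 875/117 4 -2 E
final 5 -2 N

n=0: pose=(5,-2,N); sL=40/13, sR=200/17; mL=20/13, mR=1980/221; mL+mR=2320/221 → advance +1; mR−mL=1640/221 → turn +1·90°
n=1: pose=(5,-1,W); sL=100/29, sR=4; mL=50/29, mR=158/29; mL+mR=208/29 → advance +1; mR−mL=108/29 → turn +1·90°
n=2: pose=(4,-1,S); sL=200/29, sR=40/17; mL=100/29, mR=3980/493; mL+mR=5680/493 → advance +1; mR−mL=2280/493 → turn +1·90°
n=3: pose=(4,-2,E); sL=50/9, sR=50/13; mL=25/9, mR=875/117; mL+mR=400/39 → advance +1; mR−mL=550/117 → turn +1·90°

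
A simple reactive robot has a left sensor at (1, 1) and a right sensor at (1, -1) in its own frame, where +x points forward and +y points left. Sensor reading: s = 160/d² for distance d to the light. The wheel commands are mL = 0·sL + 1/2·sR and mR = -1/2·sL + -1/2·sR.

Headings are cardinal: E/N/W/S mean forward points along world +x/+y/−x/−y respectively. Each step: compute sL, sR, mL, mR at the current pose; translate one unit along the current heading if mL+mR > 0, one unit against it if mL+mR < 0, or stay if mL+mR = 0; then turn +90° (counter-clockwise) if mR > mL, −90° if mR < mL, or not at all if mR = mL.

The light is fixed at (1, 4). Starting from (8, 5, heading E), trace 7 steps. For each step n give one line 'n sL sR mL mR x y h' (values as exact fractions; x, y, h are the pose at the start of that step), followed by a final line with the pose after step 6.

0 40/17 5/2 5/4 -165/68 8 5 E
1 160/49 32/5 16/5 -1184/245 7 5 S
2 80/13 80/17 40/17 -1200/221 7 6 W
3 32/9 160/73 80/73 -1888/657 8 6 N
4 40/17 5/2 5/4 -165/68 8 5 E
5 160/49 32/5 16/5 -1184/245 7 5 S
6 80/13 80/17 40/17 -1200/221 7 6 W
final 8 6 N

n=0: pose=(8,5,E); sL=40/17, sR=5/2; mL=5/4, mR=-165/68; mL+mR=-20/17 → advance -1; mR−mL=-125/34 → turn -1·90°
n=1: pose=(7,5,S); sL=160/49, sR=32/5; mL=16/5, mR=-1184/245; mL+mR=-80/49 → advance -1; mR−mL=-1968/245 → turn -1·90°
n=2: pose=(7,6,W); sL=80/13, sR=80/17; mL=40/17, mR=-1200/221; mL+mR=-40/13 → advance -1; mR−mL=-1720/221 → turn -1·90°
n=3: pose=(8,6,N); sL=32/9, sR=160/73; mL=80/73, mR=-1888/657; mL+mR=-16/9 → advance -1; mR−mL=-2608/657 → turn -1·90°
n=4: pose=(8,5,E); sL=40/17, sR=5/2; mL=5/4, mR=-165/68; mL+mR=-20/17 → advance -1; mR−mL=-125/34 → turn -1·90°
n=5: pose=(7,5,S); sL=160/49, sR=32/5; mL=16/5, mR=-1184/245; mL+mR=-80/49 → advance -1; mR−mL=-1968/245 → turn -1·90°
n=6: pose=(7,6,W); sL=80/13, sR=80/17; mL=40/17, mR=-1200/221; mL+mR=-40/13 → advance -1; mR−mL=-1720/221 → turn -1·90°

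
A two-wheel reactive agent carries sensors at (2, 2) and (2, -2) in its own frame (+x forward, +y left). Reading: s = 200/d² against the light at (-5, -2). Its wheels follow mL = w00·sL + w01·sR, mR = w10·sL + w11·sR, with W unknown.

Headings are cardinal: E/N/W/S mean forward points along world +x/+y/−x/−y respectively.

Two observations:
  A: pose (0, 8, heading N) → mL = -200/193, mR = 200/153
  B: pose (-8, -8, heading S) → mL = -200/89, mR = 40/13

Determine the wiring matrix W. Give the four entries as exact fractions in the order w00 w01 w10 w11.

obs A: pose=(0,8,N) → sL=200/153, sR=200/193, mL=-200/193, mR=200/153
obs B: pose=(-8,-8,S) → sL=40/13, sR=200/89, mL=-200/89, mR=40/13
sensor matrix S = [[200/153, 200/193], [40/13, 200/89]]; det S = -8576000/34165053
solve [mL_A; mL_B] = S·[w00; w01] and [mR_A; mR_B] = S·[w10; w11]:
  w00 = 0, w01 = -1, w10 = 1, w11 = 0

0 -1 1 0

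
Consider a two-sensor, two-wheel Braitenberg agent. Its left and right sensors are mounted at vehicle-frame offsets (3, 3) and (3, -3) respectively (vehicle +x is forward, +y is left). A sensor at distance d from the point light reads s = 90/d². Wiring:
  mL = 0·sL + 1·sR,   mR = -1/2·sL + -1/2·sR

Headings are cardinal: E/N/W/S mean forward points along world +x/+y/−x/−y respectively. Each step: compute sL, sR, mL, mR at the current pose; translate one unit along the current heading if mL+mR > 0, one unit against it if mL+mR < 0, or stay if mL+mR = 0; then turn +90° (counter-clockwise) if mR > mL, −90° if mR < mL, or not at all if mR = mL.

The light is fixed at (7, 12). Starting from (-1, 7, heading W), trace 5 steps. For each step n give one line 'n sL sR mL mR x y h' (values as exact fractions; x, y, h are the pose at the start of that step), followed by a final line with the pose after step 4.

0 18/37 18/25 18/25 -558/925 -1 7 W
1 45/74 9/4 9/4 -423/296 -2 7 N
2 90/37 18/17 18/17 -1098/629 -2 8 E
3 45/49 45/109 45/109 -3555/5341 -3 8 S
4 18/41 90/169 90/169 -3366/6929 -3 9 W
final -4 9 N

n=0: pose=(-1,7,W); sL=18/37, sR=18/25; mL=18/25, mR=-558/925; mL+mR=108/925 → advance +1; mR−mL=-1224/925 → turn -1·90°
n=1: pose=(-2,7,N); sL=45/74, sR=9/4; mL=9/4, mR=-423/296; mL+mR=243/296 → advance +1; mR−mL=-1089/296 → turn -1·90°
n=2: pose=(-2,8,E); sL=90/37, sR=18/17; mL=18/17, mR=-1098/629; mL+mR=-432/629 → advance -1; mR−mL=-1764/629 → turn -1·90°
n=3: pose=(-3,8,S); sL=45/49, sR=45/109; mL=45/109, mR=-3555/5341; mL+mR=-1350/5341 → advance -1; mR−mL=-5760/5341 → turn -1·90°
n=4: pose=(-3,9,W); sL=18/41, sR=90/169; mL=90/169, mR=-3366/6929; mL+mR=324/6929 → advance +1; mR−mL=-7056/6929 → turn -1·90°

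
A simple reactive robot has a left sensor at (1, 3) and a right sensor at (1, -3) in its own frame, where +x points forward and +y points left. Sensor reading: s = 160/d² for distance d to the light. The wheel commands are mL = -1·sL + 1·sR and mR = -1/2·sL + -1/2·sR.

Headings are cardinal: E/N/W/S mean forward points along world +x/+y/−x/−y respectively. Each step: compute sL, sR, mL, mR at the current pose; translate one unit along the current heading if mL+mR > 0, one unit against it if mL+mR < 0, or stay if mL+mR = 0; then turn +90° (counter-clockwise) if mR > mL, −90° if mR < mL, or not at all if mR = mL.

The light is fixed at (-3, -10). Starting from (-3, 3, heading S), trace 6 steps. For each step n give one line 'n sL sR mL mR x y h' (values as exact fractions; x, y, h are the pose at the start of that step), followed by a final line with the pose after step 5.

0 160/153 160/153 0 -160/153 -3 3 S
1 80/61 16/29 -1344/1769 -1648/1769 -3 4 W
2 160/229 160/241 -1920/55189 -37600/55189 -2 4 N
3 8/13 20/13 12/13 -14/13 -2 3 E
4 160/153 160/153 0 -160/153 -3 3 S
5 80/61 16/29 -1344/1769 -1648/1769 -3 4 W
final -2 4 N

n=0: pose=(-3,3,S); sL=160/153, sR=160/153; mL=0, mR=-160/153; mL+mR=-160/153 → advance -1; mR−mL=-160/153 → turn -1·90°
n=1: pose=(-3,4,W); sL=80/61, sR=16/29; mL=-1344/1769, mR=-1648/1769; mL+mR=-2992/1769 → advance -1; mR−mL=-304/1769 → turn -1·90°
n=2: pose=(-2,4,N); sL=160/229, sR=160/241; mL=-1920/55189, mR=-37600/55189; mL+mR=-39520/55189 → advance -1; mR−mL=-35680/55189 → turn -1·90°
n=3: pose=(-2,3,E); sL=8/13, sR=20/13; mL=12/13, mR=-14/13; mL+mR=-2/13 → advance -1; mR−mL=-2 → turn -1·90°
n=4: pose=(-3,3,S); sL=160/153, sR=160/153; mL=0, mR=-160/153; mL+mR=-160/153 → advance -1; mR−mL=-160/153 → turn -1·90°
n=5: pose=(-3,4,W); sL=80/61, sR=16/29; mL=-1344/1769, mR=-1648/1769; mL+mR=-2992/1769 → advance -1; mR−mL=-304/1769 → turn -1·90°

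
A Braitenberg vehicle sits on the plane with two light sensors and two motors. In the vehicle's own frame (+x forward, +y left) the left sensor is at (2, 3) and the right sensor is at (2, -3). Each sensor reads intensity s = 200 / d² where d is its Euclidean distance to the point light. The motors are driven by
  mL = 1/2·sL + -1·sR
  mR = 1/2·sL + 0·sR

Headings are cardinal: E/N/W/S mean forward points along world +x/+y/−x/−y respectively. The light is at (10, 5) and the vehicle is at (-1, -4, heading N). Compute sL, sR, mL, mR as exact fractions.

40/49 200/113 -7540/5537 20/49

left sensor world pos  = (-4, -2); dL² = 245
right sensor world pos = (2, -2); dR² = 113
sL = 200/245 = 40/49
sR = 200/113 = 200/113
mL = 1/2·sL + -1·sR = -7540/5537
mR = 1/2·sL + 0·sR = 20/49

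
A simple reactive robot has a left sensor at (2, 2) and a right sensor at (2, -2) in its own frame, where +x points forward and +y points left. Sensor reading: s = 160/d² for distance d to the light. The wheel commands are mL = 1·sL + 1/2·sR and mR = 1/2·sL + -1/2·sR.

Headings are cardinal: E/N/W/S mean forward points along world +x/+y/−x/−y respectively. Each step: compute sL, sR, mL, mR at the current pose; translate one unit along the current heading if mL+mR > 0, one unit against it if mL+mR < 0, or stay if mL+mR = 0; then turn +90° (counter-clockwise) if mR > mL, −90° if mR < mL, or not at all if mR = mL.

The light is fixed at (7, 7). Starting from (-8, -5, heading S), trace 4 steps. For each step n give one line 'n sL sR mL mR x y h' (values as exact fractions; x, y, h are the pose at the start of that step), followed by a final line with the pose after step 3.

0 32/73 32/97 4272/7081 384/7081 -8 -5 S
1 80/257 16/41 5336/10537 -416/10537 -8 -6 W
2 32/89 160/317 17264/28213 -2048/28213 -9 -6 N
3 20/37 20/49 1350/1813 120/1813 -9 -5 E
final -8 -5 S

n=0: pose=(-8,-5,S); sL=32/73, sR=32/97; mL=4272/7081, mR=384/7081; mL+mR=48/73 → advance +1; mR−mL=-3888/7081 → turn -1·90°
n=1: pose=(-8,-6,W); sL=80/257, sR=16/41; mL=5336/10537, mR=-416/10537; mL+mR=120/257 → advance +1; mR−mL=-5752/10537 → turn -1·90°
n=2: pose=(-9,-6,N); sL=32/89, sR=160/317; mL=17264/28213, mR=-2048/28213; mL+mR=48/89 → advance +1; mR−mL=-19312/28213 → turn -1·90°
n=3: pose=(-9,-5,E); sL=20/37, sR=20/49; mL=1350/1813, mR=120/1813; mL+mR=30/37 → advance +1; mR−mL=-1230/1813 → turn -1·90°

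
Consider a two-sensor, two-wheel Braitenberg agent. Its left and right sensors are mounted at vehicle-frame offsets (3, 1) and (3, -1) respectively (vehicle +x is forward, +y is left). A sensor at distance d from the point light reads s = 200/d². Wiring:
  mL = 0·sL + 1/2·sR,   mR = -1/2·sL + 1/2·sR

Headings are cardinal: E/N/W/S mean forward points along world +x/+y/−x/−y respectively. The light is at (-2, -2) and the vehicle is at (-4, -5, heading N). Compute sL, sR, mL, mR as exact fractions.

left sensor world pos  = (-5, -2); dL² = 9
right sensor world pos = (-3, -2); dR² = 1
sL = 200/9 = 200/9
sR = 200/1 = 200
mL = 0·sL + 1/2·sR = 100
mR = -1/2·sL + 1/2·sR = 800/9

200/9 200 100 800/9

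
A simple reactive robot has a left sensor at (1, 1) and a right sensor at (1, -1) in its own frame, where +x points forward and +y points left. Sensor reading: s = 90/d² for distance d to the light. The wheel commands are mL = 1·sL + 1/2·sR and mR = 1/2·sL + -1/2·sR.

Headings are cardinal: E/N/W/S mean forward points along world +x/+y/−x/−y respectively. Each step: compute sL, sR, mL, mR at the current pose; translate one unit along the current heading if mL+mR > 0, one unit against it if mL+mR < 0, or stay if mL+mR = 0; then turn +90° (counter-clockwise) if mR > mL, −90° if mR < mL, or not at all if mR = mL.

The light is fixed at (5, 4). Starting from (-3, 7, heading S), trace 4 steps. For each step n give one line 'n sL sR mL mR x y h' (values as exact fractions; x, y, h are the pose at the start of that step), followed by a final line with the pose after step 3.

0 90/53 18/17 2007/901 288/901 -3 7 S
1 45/41 1 131/82 2/41 -3 6 W
2 90/109 90/73 11475/7957 -1620/7957 -4 6 N
3 9/8 45/34 243/136 -27/272 -4 7 E
final -3 7 S

n=0: pose=(-3,7,S); sL=90/53, sR=18/17; mL=2007/901, mR=288/901; mL+mR=135/53 → advance +1; mR−mL=-1719/901 → turn -1·90°
n=1: pose=(-3,6,W); sL=45/41, sR=1; mL=131/82, mR=2/41; mL+mR=135/82 → advance +1; mR−mL=-127/82 → turn -1·90°
n=2: pose=(-4,6,N); sL=90/109, sR=90/73; mL=11475/7957, mR=-1620/7957; mL+mR=135/109 → advance +1; mR−mL=-13095/7957 → turn -1·90°
n=3: pose=(-4,7,E); sL=9/8, sR=45/34; mL=243/136, mR=-27/272; mL+mR=27/16 → advance +1; mR−mL=-513/272 → turn -1·90°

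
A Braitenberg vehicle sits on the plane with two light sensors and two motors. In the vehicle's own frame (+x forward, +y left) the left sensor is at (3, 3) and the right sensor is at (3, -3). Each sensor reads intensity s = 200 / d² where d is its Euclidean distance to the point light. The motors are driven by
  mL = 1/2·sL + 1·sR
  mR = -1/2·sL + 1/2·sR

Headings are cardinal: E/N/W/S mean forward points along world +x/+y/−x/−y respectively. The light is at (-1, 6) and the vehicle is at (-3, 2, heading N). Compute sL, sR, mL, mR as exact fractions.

100/13 100 1350/13 600/13

left sensor world pos  = (-6, 5); dL² = 26
right sensor world pos = (0, 5); dR² = 2
sL = 200/26 = 100/13
sR = 200/2 = 100
mL = 1/2·sL + 1·sR = 1350/13
mR = -1/2·sL + 1/2·sR = 600/13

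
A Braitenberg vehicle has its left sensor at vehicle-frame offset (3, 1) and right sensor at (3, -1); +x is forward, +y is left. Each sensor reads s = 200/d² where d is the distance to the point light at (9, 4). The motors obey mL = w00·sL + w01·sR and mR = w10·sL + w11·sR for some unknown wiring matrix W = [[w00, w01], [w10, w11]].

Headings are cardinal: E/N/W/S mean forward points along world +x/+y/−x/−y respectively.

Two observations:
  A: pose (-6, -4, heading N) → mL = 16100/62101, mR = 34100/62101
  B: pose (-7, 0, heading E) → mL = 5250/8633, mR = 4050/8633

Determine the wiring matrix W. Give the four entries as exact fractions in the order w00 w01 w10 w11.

obs A: pose=(-6,-4,N) → sL=200/281, sR=200/221, mL=16100/62101, mR=34100/62101
obs B: pose=(-7,0,E) → sL=100/89, sR=100/97, mL=5250/8633, mR=4050/8633
sensor matrix S = [[200/281, 200/221], [100/89, 100/97]]; det S = -151760000/536117933
solve [mL_A; mL_B] = S·[w00; w01] and [mR_A; mR_B] = S·[w10; w11]:
  w00 = 1, w01 = -1/2, w10 = -1/2, w11 = 1

1 -1/2 -1/2 1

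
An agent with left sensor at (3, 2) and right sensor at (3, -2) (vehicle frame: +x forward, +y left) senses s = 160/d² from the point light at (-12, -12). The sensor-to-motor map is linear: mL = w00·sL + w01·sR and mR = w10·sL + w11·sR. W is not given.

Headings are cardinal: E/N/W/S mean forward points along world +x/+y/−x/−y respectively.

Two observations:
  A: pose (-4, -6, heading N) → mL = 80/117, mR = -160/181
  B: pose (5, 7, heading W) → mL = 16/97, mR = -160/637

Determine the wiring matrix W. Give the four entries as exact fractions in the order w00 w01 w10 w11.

obs A: pose=(-4,-6,N) → sL=160/117, sR=160/181, mL=80/117, mR=-160/181
obs B: pose=(5,7,W) → sL=32/97, sR=160/637, mL=16/97, mR=-160/637
sensor matrix S = [[160/117, 160/181], [32/97, 160/637]]; det S = 67870720/1308505653
solve [mL_A; mL_B] = S·[w00; w01] and [mR_A; mR_B] = S·[w10; w11]:
  w00 = 1/2, w01 = 0, w10 = 0, w11 = -1

1/2 0 0 -1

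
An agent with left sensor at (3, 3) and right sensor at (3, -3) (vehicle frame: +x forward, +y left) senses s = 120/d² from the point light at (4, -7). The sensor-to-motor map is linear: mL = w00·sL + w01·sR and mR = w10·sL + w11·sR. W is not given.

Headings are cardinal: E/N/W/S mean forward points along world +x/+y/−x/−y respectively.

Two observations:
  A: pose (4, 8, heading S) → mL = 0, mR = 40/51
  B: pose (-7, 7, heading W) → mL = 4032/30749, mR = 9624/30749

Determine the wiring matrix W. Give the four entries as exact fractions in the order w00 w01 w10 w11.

1 -1 1/2 1/2

obs A: pose=(4,8,S) → sL=40/51, sR=40/51, mL=0, mR=40/51
obs B: pose=(-7,7,W) → sL=120/317, sR=24/97, mL=4032/30749, mR=9624/30749
sensor matrix S = [[40/51, 40/51], [120/317, 24/97]]; det S = -53760/522733
solve [mL_A; mL_B] = S·[w00; w01] and [mR_A; mR_B] = S·[w10; w11]:
  w00 = 1, w01 = -1, w10 = 1/2, w11 = 1/2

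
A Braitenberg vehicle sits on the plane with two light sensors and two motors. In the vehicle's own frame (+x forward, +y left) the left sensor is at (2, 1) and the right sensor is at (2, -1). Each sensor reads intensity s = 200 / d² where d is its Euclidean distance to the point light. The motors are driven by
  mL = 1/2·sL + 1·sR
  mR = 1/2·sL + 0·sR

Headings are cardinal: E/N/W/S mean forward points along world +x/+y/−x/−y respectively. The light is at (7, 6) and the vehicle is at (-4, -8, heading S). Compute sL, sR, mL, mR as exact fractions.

left sensor world pos  = (-3, -10); dL² = 356
right sensor world pos = (-5, -10); dR² = 400
sL = 200/356 = 50/89
sR = 200/400 = 1/2
mL = 1/2·sL + 1·sR = 139/178
mR = 1/2·sL + 0·sR = 25/89

50/89 1/2 139/178 25/89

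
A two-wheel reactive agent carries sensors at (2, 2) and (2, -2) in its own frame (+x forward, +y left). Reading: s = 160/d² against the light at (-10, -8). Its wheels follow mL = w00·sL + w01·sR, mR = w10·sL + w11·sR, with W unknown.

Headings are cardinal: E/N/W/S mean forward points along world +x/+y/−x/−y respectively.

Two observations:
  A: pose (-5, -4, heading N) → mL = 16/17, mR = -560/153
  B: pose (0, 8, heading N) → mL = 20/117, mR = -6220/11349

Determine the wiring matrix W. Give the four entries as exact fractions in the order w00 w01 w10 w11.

0 1/2 -1/2 -1

obs A: pose=(-5,-4,N) → sL=32/9, sR=32/17, mL=16/17, mR=-560/153
obs B: pose=(0,8,N) → sL=40/97, sR=40/117, mL=20/117, mR=-6220/11349
sensor matrix S = [[32/9, 32/17], [40/97, 40/117]]; det S = 762880/1736397
solve [mL_A; mL_B] = S·[w00; w01] and [mR_A; mR_B] = S·[w10; w11]:
  w00 = 0, w01 = 1/2, w10 = -1/2, w11 = -1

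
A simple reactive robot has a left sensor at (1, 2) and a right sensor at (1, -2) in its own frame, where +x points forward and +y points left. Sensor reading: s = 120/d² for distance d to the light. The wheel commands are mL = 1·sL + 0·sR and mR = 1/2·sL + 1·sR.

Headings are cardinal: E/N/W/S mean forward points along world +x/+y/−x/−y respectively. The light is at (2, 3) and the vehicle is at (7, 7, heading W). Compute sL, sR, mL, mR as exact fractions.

6 30/13 6 69/13

left sensor world pos  = (6, 5); dL² = 20
right sensor world pos = (6, 9); dR² = 52
sL = 120/20 = 6
sR = 120/52 = 30/13
mL = 1·sL + 0·sR = 6
mR = 1/2·sL + 1·sR = 69/13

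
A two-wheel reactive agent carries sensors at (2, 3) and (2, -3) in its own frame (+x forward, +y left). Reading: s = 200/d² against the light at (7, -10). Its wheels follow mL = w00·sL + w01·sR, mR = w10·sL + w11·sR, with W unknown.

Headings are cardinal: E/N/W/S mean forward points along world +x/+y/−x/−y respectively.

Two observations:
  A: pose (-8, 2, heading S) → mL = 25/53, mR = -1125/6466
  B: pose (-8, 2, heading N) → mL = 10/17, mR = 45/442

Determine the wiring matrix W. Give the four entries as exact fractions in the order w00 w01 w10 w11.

obs A: pose=(-8,2,S) → sL=50/61, sR=25/53, mL=25/53, mR=-1125/6466
obs B: pose=(-8,2,N) → sL=5/13, sR=10/17, mL=10/17, mR=45/442
sensor matrix S = [[50/61, 25/53], [5/13, 10/17]]; det S = 214875/714493
solve [mL_A; mL_B] = S·[w00; w01] and [mR_A; mR_B] = S·[w10; w11]:
  w00 = 0, w01 = 1, w10 = -1/2, w11 = 1/2

0 1 -1/2 1/2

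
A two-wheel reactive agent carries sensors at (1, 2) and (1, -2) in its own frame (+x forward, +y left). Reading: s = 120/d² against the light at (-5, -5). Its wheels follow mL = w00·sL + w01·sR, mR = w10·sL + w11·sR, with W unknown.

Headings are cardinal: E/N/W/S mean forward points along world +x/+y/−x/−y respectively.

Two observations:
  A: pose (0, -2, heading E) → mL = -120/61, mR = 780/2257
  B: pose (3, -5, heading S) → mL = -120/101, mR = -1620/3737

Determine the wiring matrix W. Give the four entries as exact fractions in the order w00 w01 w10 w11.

-1 0 1 -1/2

obs A: pose=(0,-2,E) → sL=120/61, sR=120/37, mL=-120/61, mR=780/2257
obs B: pose=(3,-5,S) → sL=120/101, sR=120/37, mL=-120/101, mR=-1620/3737
sensor matrix S = [[120/61, 120/37], [120/101, 120/37]]; det S = 576000/227957
solve [mL_A; mL_B] = S·[w00; w01] and [mR_A; mR_B] = S·[w10; w11]:
  w00 = -1, w01 = 0, w10 = 1, w11 = -1/2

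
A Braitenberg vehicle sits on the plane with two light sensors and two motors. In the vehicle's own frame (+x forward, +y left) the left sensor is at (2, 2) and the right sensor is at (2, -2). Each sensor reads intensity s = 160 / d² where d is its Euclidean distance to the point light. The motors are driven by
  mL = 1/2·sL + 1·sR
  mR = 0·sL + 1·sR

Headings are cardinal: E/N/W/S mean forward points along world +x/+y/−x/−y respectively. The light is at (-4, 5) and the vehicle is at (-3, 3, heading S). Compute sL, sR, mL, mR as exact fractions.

left sensor world pos  = (-1, 1); dL² = 25
right sensor world pos = (-5, 1); dR² = 17
sL = 160/25 = 32/5
sR = 160/17 = 160/17
mL = 1/2·sL + 1·sR = 1072/85
mR = 0·sL + 1·sR = 160/17

32/5 160/17 1072/85 160/17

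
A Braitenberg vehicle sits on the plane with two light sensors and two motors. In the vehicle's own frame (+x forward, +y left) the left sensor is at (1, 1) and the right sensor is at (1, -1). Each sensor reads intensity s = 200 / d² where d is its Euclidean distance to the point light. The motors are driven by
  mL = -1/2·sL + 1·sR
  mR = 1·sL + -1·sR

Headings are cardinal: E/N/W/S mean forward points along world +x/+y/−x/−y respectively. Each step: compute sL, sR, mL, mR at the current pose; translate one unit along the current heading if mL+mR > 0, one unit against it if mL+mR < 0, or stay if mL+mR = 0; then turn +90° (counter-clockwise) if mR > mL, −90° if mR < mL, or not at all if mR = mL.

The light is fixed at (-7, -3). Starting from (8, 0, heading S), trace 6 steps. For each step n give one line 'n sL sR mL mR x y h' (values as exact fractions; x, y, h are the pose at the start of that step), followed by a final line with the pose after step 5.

n=0: pose=(8,0,S); sL=10/13, sR=1; mL=8/13, mR=-3/13; mL+mR=5/13 → advance +1; mR−mL=-11/13 → turn -1·90°
n=1: pose=(8,-1,W); sL=200/197, sR=40/41; mL=3780/8077, mR=320/8077; mL+mR=100/197 → advance +1; mR−mL=-3460/8077 → turn -1·90°
n=2: pose=(7,-1,N); sL=100/89, sR=100/117; mL=3050/10413, mR=2800/10413; mL+mR=50/89 → advance +1; mR−mL=-250/10413 → turn -1·90°
n=3: pose=(7,0,E); sL=200/241, sR=200/229; mL=25300/55189, mR=-2400/55189; mL+mR=100/241 → advance +1; mR−mL=-27700/55189 → turn -1·90°
n=4: pose=(8,0,S); sL=10/13, sR=1; mL=8/13, mR=-3/13; mL+mR=5/13 → advance +1; mR−mL=-11/13 → turn -1·90°
n=5: pose=(8,-1,W); sL=200/197, sR=40/41; mL=3780/8077, mR=320/8077; mL+mR=100/197 → advance +1; mR−mL=-3460/8077 → turn -1·90°

0 10/13 1 8/13 -3/13 8 0 S
1 200/197 40/41 3780/8077 320/8077 8 -1 W
2 100/89 100/117 3050/10413 2800/10413 7 -1 N
3 200/241 200/229 25300/55189 -2400/55189 7 0 E
4 10/13 1 8/13 -3/13 8 0 S
5 200/197 40/41 3780/8077 320/8077 8 -1 W
final 7 -1 N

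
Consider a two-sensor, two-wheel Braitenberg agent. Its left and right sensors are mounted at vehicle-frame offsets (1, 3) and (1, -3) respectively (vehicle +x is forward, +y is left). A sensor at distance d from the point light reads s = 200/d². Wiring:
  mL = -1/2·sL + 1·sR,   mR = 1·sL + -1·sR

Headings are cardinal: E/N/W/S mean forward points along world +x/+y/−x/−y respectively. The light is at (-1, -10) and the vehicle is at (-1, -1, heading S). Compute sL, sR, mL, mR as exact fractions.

200/73 200/73 100/73 0

left sensor world pos  = (2, -2); dL² = 73
right sensor world pos = (-4, -2); dR² = 73
sL = 200/73 = 200/73
sR = 200/73 = 200/73
mL = -1/2·sL + 1·sR = 100/73
mR = 1·sL + -1·sR = 0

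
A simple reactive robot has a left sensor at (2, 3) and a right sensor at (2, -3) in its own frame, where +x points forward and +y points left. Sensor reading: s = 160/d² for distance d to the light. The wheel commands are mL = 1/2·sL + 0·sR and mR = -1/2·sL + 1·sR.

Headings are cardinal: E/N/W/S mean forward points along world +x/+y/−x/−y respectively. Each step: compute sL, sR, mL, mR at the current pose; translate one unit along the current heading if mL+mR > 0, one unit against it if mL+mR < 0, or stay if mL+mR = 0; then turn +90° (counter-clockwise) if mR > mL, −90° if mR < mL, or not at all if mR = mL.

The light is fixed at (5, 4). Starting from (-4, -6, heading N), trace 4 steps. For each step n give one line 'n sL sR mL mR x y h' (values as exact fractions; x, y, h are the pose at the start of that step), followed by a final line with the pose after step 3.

n=0: pose=(-4,-6,N); sL=10/13, sR=8/5; mL=5/13, mR=79/65; mL+mR=8/5 → advance +1; mR−mL=54/65 → turn +1·90°
n=1: pose=(-4,-5,W); sL=32/53, sR=160/157; mL=16/53, mR=5968/8321; mL+mR=160/157 → advance +1; mR−mL=3456/8321 → turn +1·90°
n=2: pose=(-5,-5,S); sL=16/17, sR=16/29; mL=8/17, mR=40/493; mL+mR=16/29 → advance +1; mR−mL=-192/493 → turn -1·90°
n=3: pose=(-5,-6,W); sL=160/313, sR=160/193; mL=80/313, mR=34640/60409; mL+mR=160/193 → advance +1; mR−mL=19200/60409 → turn +1·90°

0 10/13 8/5 5/13 79/65 -4 -6 N
1 32/53 160/157 16/53 5968/8321 -4 -5 W
2 16/17 16/29 8/17 40/493 -5 -5 S
3 160/313 160/193 80/313 34640/60409 -5 -6 W
final -6 -6 S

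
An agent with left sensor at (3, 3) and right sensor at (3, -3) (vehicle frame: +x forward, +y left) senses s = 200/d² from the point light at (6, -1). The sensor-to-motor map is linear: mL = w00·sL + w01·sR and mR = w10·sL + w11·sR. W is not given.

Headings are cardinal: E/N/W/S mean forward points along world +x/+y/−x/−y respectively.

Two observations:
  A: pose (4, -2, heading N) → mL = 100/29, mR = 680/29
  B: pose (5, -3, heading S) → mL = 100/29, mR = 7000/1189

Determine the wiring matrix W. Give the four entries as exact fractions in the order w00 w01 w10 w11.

1/2 0 1/2 1/2

obs A: pose=(4,-2,N) → sL=200/29, sR=40, mL=100/29, mR=680/29
obs B: pose=(5,-3,S) → sL=200/29, sR=200/41, mL=100/29, mR=7000/1189
sensor matrix S = [[200/29, 40], [200/29, 200/41]]; det S = -288000/1189
solve [mL_A; mL_B] = S·[w00; w01] and [mR_A; mR_B] = S·[w10; w11]:
  w00 = 1/2, w01 = 0, w10 = 1/2, w11 = 1/2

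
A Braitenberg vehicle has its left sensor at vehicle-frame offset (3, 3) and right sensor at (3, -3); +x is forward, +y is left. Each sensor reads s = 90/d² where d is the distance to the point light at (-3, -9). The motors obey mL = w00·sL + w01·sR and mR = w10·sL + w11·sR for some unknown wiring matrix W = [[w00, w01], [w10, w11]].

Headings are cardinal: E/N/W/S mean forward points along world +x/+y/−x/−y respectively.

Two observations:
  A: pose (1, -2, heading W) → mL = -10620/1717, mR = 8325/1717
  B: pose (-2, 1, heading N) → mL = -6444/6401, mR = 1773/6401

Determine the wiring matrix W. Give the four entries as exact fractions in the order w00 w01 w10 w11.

obs A: pose=(1,-2,W) → sL=90/17, sR=90/101, mL=-10620/1717, mR=8325/1717
obs B: pose=(-2,1,N) → sL=90/173, sR=18/37, mL=-6444/6401, mR=1773/6401
sensor matrix S = [[90/17, 90/101], [90/173, 18/37]]; det S = 23211360/10990517
solve [mL_A; mL_B] = S·[w00; w01] and [mR_A; mR_B] = S·[w10; w11]:
  w00 = -1, w01 = -1, w10 = 1, w11 = -1/2

-1 -1 1 -1/2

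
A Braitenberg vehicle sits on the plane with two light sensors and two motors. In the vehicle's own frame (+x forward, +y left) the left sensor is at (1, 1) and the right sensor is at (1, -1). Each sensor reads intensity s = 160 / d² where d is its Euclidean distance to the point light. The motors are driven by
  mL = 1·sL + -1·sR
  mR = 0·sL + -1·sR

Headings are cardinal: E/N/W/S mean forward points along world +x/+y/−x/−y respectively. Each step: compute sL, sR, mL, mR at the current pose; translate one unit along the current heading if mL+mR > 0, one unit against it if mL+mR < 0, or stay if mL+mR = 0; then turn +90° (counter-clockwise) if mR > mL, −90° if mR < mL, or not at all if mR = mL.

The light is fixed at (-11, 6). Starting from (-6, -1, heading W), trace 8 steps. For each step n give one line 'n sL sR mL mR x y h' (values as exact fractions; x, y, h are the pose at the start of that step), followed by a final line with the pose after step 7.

n=0: pose=(-6,-1,W); sL=2, sR=40/13; mL=-14/13, mR=-40/13; mL+mR=-54/13 → advance -1; mR−mL=-2 → turn -1·90°
n=1: pose=(-5,-1,N); sL=160/61, sR=32/17; mL=768/1037, mR=-32/17; mL+mR=-1184/1037 → advance -1; mR−mL=-160/61 → turn -1·90°
n=2: pose=(-5,-2,E); sL=80/49, sR=16/13; mL=256/637, mR=-16/13; mL+mR=-528/637 → advance -1; mR−mL=-80/49 → turn -1·90°
n=3: pose=(-6,-2,S); sL=160/117, sR=160/97; mL=-3200/11349, mR=-160/97; mL+mR=-21920/11349 → advance -1; mR−mL=-160/117 → turn -1·90°
n=4: pose=(-6,-1,W); sL=2, sR=40/13; mL=-14/13, mR=-40/13; mL+mR=-54/13 → advance -1; mR−mL=-2 → turn -1·90°
n=5: pose=(-5,-1,N); sL=160/61, sR=32/17; mL=768/1037, mR=-32/17; mL+mR=-1184/1037 → advance -1; mR−mL=-160/61 → turn -1·90°
n=6: pose=(-5,-2,E); sL=80/49, sR=16/13; mL=256/637, mR=-16/13; mL+mR=-528/637 → advance -1; mR−mL=-80/49 → turn -1·90°
n=7: pose=(-6,-2,S); sL=160/117, sR=160/97; mL=-3200/11349, mR=-160/97; mL+mR=-21920/11349 → advance -1; mR−mL=-160/117 → turn -1·90°

0 2 40/13 -14/13 -40/13 -6 -1 W
1 160/61 32/17 768/1037 -32/17 -5 -1 N
2 80/49 16/13 256/637 -16/13 -5 -2 E
3 160/117 160/97 -3200/11349 -160/97 -6 -2 S
4 2 40/13 -14/13 -40/13 -6 -1 W
5 160/61 32/17 768/1037 -32/17 -5 -1 N
6 80/49 16/13 256/637 -16/13 -5 -2 E
7 160/117 160/97 -3200/11349 -160/97 -6 -2 S
final -6 -1 W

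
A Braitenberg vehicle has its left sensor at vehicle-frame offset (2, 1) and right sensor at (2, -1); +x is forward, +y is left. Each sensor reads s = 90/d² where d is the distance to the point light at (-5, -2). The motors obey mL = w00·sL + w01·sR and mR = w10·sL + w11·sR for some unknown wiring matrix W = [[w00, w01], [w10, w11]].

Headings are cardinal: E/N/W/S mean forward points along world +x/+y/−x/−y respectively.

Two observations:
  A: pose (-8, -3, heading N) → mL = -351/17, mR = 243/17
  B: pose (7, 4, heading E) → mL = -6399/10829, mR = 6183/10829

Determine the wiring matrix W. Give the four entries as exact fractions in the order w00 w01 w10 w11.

-1/2 -1 1 1/2

obs A: pose=(-8,-3,N) → sL=90/17, sR=18, mL=-351/17, mR=243/17
obs B: pose=(7,4,E) → sL=18/49, sR=90/221, mL=-6399/10829, mR=6183/10829
sensor matrix S = [[90/17, 18], [18/49, 90/221]]; det S = -820368/184093
solve [mL_A; mL_B] = S·[w00; w01] and [mR_A; mR_B] = S·[w10; w11]:
  w00 = -1/2, w01 = -1, w10 = 1, w11 = 1/2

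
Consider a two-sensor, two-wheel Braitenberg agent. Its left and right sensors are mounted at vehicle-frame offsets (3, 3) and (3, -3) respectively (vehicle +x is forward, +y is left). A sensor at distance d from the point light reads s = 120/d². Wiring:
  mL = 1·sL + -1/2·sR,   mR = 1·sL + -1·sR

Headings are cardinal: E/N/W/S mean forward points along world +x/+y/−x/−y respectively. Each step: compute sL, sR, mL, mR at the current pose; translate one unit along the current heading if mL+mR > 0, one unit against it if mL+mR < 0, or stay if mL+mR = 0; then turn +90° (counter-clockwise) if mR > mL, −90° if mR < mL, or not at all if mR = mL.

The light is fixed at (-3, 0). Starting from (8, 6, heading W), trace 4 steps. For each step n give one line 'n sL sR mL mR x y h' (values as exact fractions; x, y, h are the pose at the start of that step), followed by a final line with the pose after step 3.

0 120/73 24/29 2604/2117 1728/2117 8 6 W
1 12/13 12/25 222/325 144/325 7 6 N
2 120/269 24/37 1212/9953 -2016/9953 7 7 E
3 3/4 30/13 -21/52 -81/52 6 7 S
final 6 8 W

n=0: pose=(8,6,W); sL=120/73, sR=24/29; mL=2604/2117, mR=1728/2117; mL+mR=4332/2117 → advance +1; mR−mL=-12/29 → turn -1·90°
n=1: pose=(7,6,N); sL=12/13, sR=12/25; mL=222/325, mR=144/325; mL+mR=366/325 → advance +1; mR−mL=-6/25 → turn -1·90°
n=2: pose=(7,7,E); sL=120/269, sR=24/37; mL=1212/9953, mR=-2016/9953; mL+mR=-804/9953 → advance -1; mR−mL=-12/37 → turn -1·90°
n=3: pose=(6,7,S); sL=3/4, sR=30/13; mL=-21/52, mR=-81/52; mL+mR=-51/26 → advance -1; mR−mL=-15/13 → turn -1·90°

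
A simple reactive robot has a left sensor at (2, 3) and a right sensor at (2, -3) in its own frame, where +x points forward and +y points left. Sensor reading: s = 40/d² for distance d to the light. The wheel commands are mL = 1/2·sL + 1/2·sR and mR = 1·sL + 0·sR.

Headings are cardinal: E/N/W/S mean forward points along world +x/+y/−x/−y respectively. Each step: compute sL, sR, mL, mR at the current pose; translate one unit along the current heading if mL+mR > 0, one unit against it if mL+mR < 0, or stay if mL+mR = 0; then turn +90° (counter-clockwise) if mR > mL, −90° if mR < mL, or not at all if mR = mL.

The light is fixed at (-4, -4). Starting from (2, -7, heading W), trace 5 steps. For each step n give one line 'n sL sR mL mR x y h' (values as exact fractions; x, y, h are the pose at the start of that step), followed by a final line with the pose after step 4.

0 10/13 5/2 85/52 10/13 2 -7 W
1 8 8/13 56/13 8 1 -7 N
2 20/17 4 44/17 20/17 1 -6 W
3 40 40/49 1000/49 40 0 -6 N
4 2 5 7/2 2 0 -5 W
final -1 -5 N

n=0: pose=(2,-7,W); sL=10/13, sR=5/2; mL=85/52, mR=10/13; mL+mR=125/52 → advance +1; mR−mL=-45/52 → turn -1·90°
n=1: pose=(1,-7,N); sL=8, sR=8/13; mL=56/13, mR=8; mL+mR=160/13 → advance +1; mR−mL=48/13 → turn +1·90°
n=2: pose=(1,-6,W); sL=20/17, sR=4; mL=44/17, mR=20/17; mL+mR=64/17 → advance +1; mR−mL=-24/17 → turn -1·90°
n=3: pose=(0,-6,N); sL=40, sR=40/49; mL=1000/49, mR=40; mL+mR=2960/49 → advance +1; mR−mL=960/49 → turn +1·90°
n=4: pose=(0,-5,W); sL=2, sR=5; mL=7/2, mR=2; mL+mR=11/2 → advance +1; mR−mL=-3/2 → turn -1·90°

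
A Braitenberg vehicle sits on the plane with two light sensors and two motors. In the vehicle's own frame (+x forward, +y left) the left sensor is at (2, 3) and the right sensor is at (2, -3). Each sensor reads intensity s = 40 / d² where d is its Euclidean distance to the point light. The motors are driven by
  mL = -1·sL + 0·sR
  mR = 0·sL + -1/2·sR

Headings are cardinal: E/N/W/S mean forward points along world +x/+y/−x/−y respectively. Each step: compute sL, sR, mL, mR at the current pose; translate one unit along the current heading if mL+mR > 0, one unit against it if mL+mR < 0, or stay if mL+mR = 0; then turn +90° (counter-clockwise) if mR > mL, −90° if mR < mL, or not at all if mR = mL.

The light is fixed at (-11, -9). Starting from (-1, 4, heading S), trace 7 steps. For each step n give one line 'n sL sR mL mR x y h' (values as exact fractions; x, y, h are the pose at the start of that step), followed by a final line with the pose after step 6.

n=0: pose=(-1,4,S); sL=4/29, sR=4/17; mL=-4/29, mR=-2/17; mL+mR=-126/493 → advance -1; mR−mL=10/493 → turn +1·90°
n=1: pose=(-1,5,E); sL=40/433, sR=8/53; mL=-40/433, mR=-4/53; mL+mR=-3852/22949 → advance -1; mR−mL=388/22949 → turn +1·90°
n=2: pose=(-2,5,N); sL=10/73, sR=1/10; mL=-10/73, mR=-1/20; mL+mR=-273/1460 → advance -1; mR−mL=127/1460 → turn +1·90°
n=3: pose=(-2,4,W); sL=40/149, sR=8/61; mL=-40/149, mR=-4/61; mL+mR=-3036/9089 → advance -1; mR−mL=1844/9089 → turn +1·90°
n=4: pose=(-1,4,S); sL=4/29, sR=4/17; mL=-4/29, mR=-2/17; mL+mR=-126/493 → advance -1; mR−mL=10/493 → turn +1·90°
n=5: pose=(-1,5,E); sL=40/433, sR=8/53; mL=-40/433, mR=-4/53; mL+mR=-3852/22949 → advance -1; mR−mL=388/22949 → turn +1·90°
n=6: pose=(-2,5,N); sL=10/73, sR=1/10; mL=-10/73, mR=-1/20; mL+mR=-273/1460 → advance -1; mR−mL=127/1460 → turn +1·90°

0 4/29 4/17 -4/29 -2/17 -1 4 S
1 40/433 8/53 -40/433 -4/53 -1 5 E
2 10/73 1/10 -10/73 -1/20 -2 5 N
3 40/149 8/61 -40/149 -4/61 -2 4 W
4 4/29 4/17 -4/29 -2/17 -1 4 S
5 40/433 8/53 -40/433 -4/53 -1 5 E
6 10/73 1/10 -10/73 -1/20 -2 5 N
final -2 4 W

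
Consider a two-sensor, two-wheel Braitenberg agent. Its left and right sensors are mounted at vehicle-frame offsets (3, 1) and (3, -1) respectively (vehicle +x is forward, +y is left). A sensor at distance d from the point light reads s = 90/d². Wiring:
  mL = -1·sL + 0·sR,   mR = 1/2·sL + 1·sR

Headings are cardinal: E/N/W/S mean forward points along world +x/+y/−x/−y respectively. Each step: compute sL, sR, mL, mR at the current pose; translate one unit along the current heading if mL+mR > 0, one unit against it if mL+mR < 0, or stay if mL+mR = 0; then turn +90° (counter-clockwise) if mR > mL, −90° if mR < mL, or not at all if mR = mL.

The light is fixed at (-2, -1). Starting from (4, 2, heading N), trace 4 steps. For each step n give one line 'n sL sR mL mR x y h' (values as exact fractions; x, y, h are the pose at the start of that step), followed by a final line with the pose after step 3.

n=0: pose=(4,2,N); sL=90/61, sR=18/17; mL=-90/61, mR=1863/1037; mL+mR=333/1037 → advance +1; mR−mL=3393/1037 → turn +1·90°
n=1: pose=(4,3,W); sL=5, sR=45/17; mL=-5, mR=175/34; mL+mR=5/34 → advance +1; mR−mL=345/34 → turn +1·90°
n=2: pose=(3,3,S); sL=90/37, sR=90/17; mL=-90/37, mR=4095/629; mL+mR=2565/629 → advance +1; mR−mL=5625/629 → turn +1·90°
n=3: pose=(3,2,E); sL=9/8, sR=45/34; mL=-9/8, mR=513/272; mL+mR=207/272 → advance +1; mR−mL=819/272 → turn +1·90°

0 90/61 18/17 -90/61 1863/1037 4 2 N
1 5 45/17 -5 175/34 4 3 W
2 90/37 90/17 -90/37 4095/629 3 3 S
3 9/8 45/34 -9/8 513/272 3 2 E
final 4 2 N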